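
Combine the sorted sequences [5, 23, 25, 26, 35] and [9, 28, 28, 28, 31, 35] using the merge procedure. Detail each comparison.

Merging process:

Compare 5 vs 9: take 5 from left. Merged: [5]
Compare 23 vs 9: take 9 from right. Merged: [5, 9]
Compare 23 vs 28: take 23 from left. Merged: [5, 9, 23]
Compare 25 vs 28: take 25 from left. Merged: [5, 9, 23, 25]
Compare 26 vs 28: take 26 from left. Merged: [5, 9, 23, 25, 26]
Compare 35 vs 28: take 28 from right. Merged: [5, 9, 23, 25, 26, 28]
Compare 35 vs 28: take 28 from right. Merged: [5, 9, 23, 25, 26, 28, 28]
Compare 35 vs 28: take 28 from right. Merged: [5, 9, 23, 25, 26, 28, 28, 28]
Compare 35 vs 31: take 31 from right. Merged: [5, 9, 23, 25, 26, 28, 28, 28, 31]
Compare 35 vs 35: take 35 from left. Merged: [5, 9, 23, 25, 26, 28, 28, 28, 31, 35]
Append remaining from right: [35]. Merged: [5, 9, 23, 25, 26, 28, 28, 28, 31, 35, 35]

Final merged array: [5, 9, 23, 25, 26, 28, 28, 28, 31, 35, 35]
Total comparisons: 10

The merged array is [5, 9, 23, 25, 26, 28, 28, 28, 31, 35, 35], requiring 10 comparisons. The merge step runs in O(n) time where n is the total number of elements.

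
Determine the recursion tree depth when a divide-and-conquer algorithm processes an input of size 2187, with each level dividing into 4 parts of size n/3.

For divide and conquer with division factor 3:

Problem sizes at each level:
Level 0: 2187
Level 1: 729
Level 2: 243
Level 3: 81
Level 4: 27
Level 5: 9
Level 6: 3
Level 7: 1

The root is level 0 and the size-1 base case is level 7 (the tree spans levels 0 through 7, i.e. 8 levels counting the root), so the depth is the number of divisions: log_3(2187) = 7

The recursion tree depth is log_3(2187) = 7. At each level, the problem size is divided by 3, so it takes 7 divisions to reduce to a base case of size 1. The algorithm makes 4 recursive calls at each level.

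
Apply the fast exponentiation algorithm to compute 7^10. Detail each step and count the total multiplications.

Computing 7^10 by squaring (build up from 7^1; each line after the first costs one multiplication):

7^1 = 7
7^2 = (7^1)^2 = 7^2 = 49
7^4 = (7^2)^2 = 49^2 = 2401
7^5 = 7 * 7^4 = 7 * 2401 = 16807
7^10 = (7^5)^2 = 16807^2 = 282475249

Result: 282475249
Multiplications needed: 4 (4 lines after 7^1)

7^10 = 282475249. Using exponentiation by squaring, this requires 4 multiplications. The key idea: if the exponent is even, square the half-power; if odd, multiply by the base once.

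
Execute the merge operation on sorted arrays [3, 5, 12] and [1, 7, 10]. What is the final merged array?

Merging process:

Compare 3 vs 1: take 1 from right. Merged: [1]
Compare 3 vs 7: take 3 from left. Merged: [1, 3]
Compare 5 vs 7: take 5 from left. Merged: [1, 3, 5]
Compare 12 vs 7: take 7 from right. Merged: [1, 3, 5, 7]
Compare 12 vs 10: take 10 from right. Merged: [1, 3, 5, 7, 10]
Append remaining from left: [12]. Merged: [1, 3, 5, 7, 10, 12]

Final merged array: [1, 3, 5, 7, 10, 12]
Total comparisons: 5

The merged array is [1, 3, 5, 7, 10, 12], requiring 5 comparisons. The merge step runs in O(n) time where n is the total number of elements.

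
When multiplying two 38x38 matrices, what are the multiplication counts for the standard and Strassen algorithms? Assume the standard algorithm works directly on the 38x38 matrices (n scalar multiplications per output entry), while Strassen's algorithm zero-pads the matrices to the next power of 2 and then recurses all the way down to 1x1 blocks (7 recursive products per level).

Matrix multiplication for 38x38 matrices:

Strassen's algorithm requires power-of-2 dimensions. Pad 38x38 to 64x64 (next power of 2).

Standard algorithm: 38^3 = 54872 multiplications
Strassen's algorithm: 7^(log2(64)) = 7^6 = 117649 multiplications
Difference: 54872 - 117649 = -62777 (Strassen uses MORE here due to padding overhead — for small or just-over-power-of-2 n, padding can outweigh the per-level savings)

Standard: 54872 multiplications (38^3). Strassen: 117649 multiplications (7^6, after padding to 64x64). Strassen reduces 8 recursive multiplications to 7 at each level.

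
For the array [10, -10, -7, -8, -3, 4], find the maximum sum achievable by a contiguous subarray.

Using Kadane's algorithm on [10, -10, -7, -8, -3, 4]:

Scanning through the array:
Position 1 (value -10): max_ending_here = 0, max_so_far = 10
Position 2 (value -7): max_ending_here = -7, max_so_far = 10
Position 3 (value -8): max_ending_here = -8, max_so_far = 10
Position 4 (value -3): max_ending_here = -3, max_so_far = 10
Position 5 (value 4): max_ending_here = 4, max_so_far = 10

Maximum subarray: [10]
Maximum sum: 10

The maximum subarray is [10] with sum 10. This subarray runs from index 0 to index 0.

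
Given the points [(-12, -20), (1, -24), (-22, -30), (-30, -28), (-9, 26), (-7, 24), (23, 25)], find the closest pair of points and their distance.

Computing all pairwise distances among 7 points:

d((-12, -20), (1, -24)) = 13.6015
d((-12, -20), (-22, -30)) = 14.1421
d((-12, -20), (-30, -28)) = 19.6977
d((-12, -20), (-9, 26)) = 46.0977
d((-12, -20), (-7, 24)) = 44.2832
d((-12, -20), (23, 25)) = 57.0088
d((1, -24), (-22, -30)) = 23.7697
d((1, -24), (-30, -28)) = 31.257
d((1, -24), (-9, 26)) = 50.9902
d((1, -24), (-7, 24)) = 48.6621
d((1, -24), (23, 25)) = 53.7122
d((-22, -30), (-30, -28)) = 8.2462
d((-22, -30), (-9, 26)) = 57.4891
d((-22, -30), (-7, 24)) = 56.0446
d((-22, -30), (23, 25)) = 71.0634
d((-30, -28), (-9, 26)) = 57.9396
d((-30, -28), (-7, 24)) = 56.8595
d((-30, -28), (23, 25)) = 74.9533
d((-9, 26), (-7, 24)) = 2.8284 <-- minimum
d((-9, 26), (23, 25)) = 32.0156
d((-7, 24), (23, 25)) = 30.0167

Closest pair: (-9, 26) and (-7, 24) with distance 2.8284

The closest pair is (-9, 26) and (-7, 24) with Euclidean distance 2.8284. For 7 points, brute-force pairwise comparison is shown above. For large n, the divide-and-conquer algorithm (sort by x, recurse on halves, check the dividing strip) achieves O(n log n).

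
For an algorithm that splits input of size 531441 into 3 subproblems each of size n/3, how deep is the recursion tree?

For divide and conquer with division factor 3:

Problem sizes at each level:
Level 0: 531441
Level 1: 177147
Level 2: 59049
Level 3: 19683
Level 4: 6561
Level 5: 2187
Level 6: 729
Level 7: 243
Level 8: 81
Level 9: 27
Level 10: 9
Level 11: 3
Level 12: 1

The root is level 0 and the size-1 base case is level 12 (the tree spans levels 0 through 12, i.e. 13 levels counting the root), so the depth is the number of divisions: log_3(531441) = 12

The recursion tree depth is log_3(531441) = 12. At each level, the problem size is divided by 3, so it takes 12 divisions to reduce to a base case of size 1. The algorithm makes 3 recursive calls at each level.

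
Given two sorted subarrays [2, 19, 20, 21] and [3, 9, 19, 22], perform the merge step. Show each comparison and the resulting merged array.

Merging process:

Compare 2 vs 3: take 2 from left. Merged: [2]
Compare 19 vs 3: take 3 from right. Merged: [2, 3]
Compare 19 vs 9: take 9 from right. Merged: [2, 3, 9]
Compare 19 vs 19: take 19 from left. Merged: [2, 3, 9, 19]
Compare 20 vs 19: take 19 from right. Merged: [2, 3, 9, 19, 19]
Compare 20 vs 22: take 20 from left. Merged: [2, 3, 9, 19, 19, 20]
Compare 21 vs 22: take 21 from left. Merged: [2, 3, 9, 19, 19, 20, 21]
Append remaining from right: [22]. Merged: [2, 3, 9, 19, 19, 20, 21, 22]

Final merged array: [2, 3, 9, 19, 19, 20, 21, 22]
Total comparisons: 7

The merged array is [2, 3, 9, 19, 19, 20, 21, 22], requiring 7 comparisons. The merge step runs in O(n) time where n is the total number of elements.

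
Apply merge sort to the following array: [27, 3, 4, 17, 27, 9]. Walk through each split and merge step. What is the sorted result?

Merge sort trace:

Split: [27, 3, 4, 17, 27, 9] -> [27, 3, 4] and [17, 27, 9]
  Split: [27, 3, 4] -> [27] and [3, 4]
    Split: [3, 4] -> [3] and [4]
    Merge: [3] + [4] -> [3, 4]
  Merge: [27] + [3, 4] -> [3, 4, 27]
  Split: [17, 27, 9] -> [17] and [27, 9]
    Split: [27, 9] -> [27] and [9]
    Merge: [27] + [9] -> [9, 27]
  Merge: [17] + [9, 27] -> [9, 17, 27]
Merge: [3, 4, 27] + [9, 17, 27] -> [3, 4, 9, 17, 27, 27]

Final sorted array: [3, 4, 9, 17, 27, 27]

The merge sort proceeds by recursively splitting the array and merging sorted halves.
After all merges, the sorted array is [3, 4, 9, 17, 27, 27].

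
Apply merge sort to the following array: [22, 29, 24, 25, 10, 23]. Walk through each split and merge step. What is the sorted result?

Merge sort trace:

Split: [22, 29, 24, 25, 10, 23] -> [22, 29, 24] and [25, 10, 23]
  Split: [22, 29, 24] -> [22] and [29, 24]
    Split: [29, 24] -> [29] and [24]
    Merge: [29] + [24] -> [24, 29]
  Merge: [22] + [24, 29] -> [22, 24, 29]
  Split: [25, 10, 23] -> [25] and [10, 23]
    Split: [10, 23] -> [10] and [23]
    Merge: [10] + [23] -> [10, 23]
  Merge: [25] + [10, 23] -> [10, 23, 25]
Merge: [22, 24, 29] + [10, 23, 25] -> [10, 22, 23, 24, 25, 29]

Final sorted array: [10, 22, 23, 24, 25, 29]

The merge sort proceeds by recursively splitting the array and merging sorted halves.
After all merges, the sorted array is [10, 22, 23, 24, 25, 29].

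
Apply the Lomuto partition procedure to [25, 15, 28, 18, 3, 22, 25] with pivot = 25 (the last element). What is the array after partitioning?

Lomuto partition with pivot = 25:

Initial array: [25, 15, 28, 18, 3, 22, 25]

arr[0]=25 <= 25: swap with position 0, array becomes [25, 15, 28, 18, 3, 22, 25]
arr[1]=15 <= 25: swap with position 1, array becomes [25, 15, 28, 18, 3, 22, 25]
arr[2]=28 > 25: no swap
arr[3]=18 <= 25: swap with position 2, array becomes [25, 15, 18, 28, 3, 22, 25]
arr[4]=3 <= 25: swap with position 3, array becomes [25, 15, 18, 3, 28, 22, 25]
arr[5]=22 <= 25: swap with position 4, array becomes [25, 15, 18, 3, 22, 28, 25]

Place pivot at position 5: [25, 15, 18, 3, 22, 25, 28]
Pivot position: 5

After partitioning with pivot 25, the array becomes [25, 15, 18, 3, 22, 25, 28]. The pivot is placed at index 5. All elements to the left of the pivot are <= 25, and all elements to the right are > 25.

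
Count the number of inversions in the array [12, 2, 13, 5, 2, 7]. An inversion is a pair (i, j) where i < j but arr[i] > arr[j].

Finding inversions in [12, 2, 13, 5, 2, 7]:

(0, 1): arr[0]=12 > arr[1]=2
(0, 3): arr[0]=12 > arr[3]=5
(0, 4): arr[0]=12 > arr[4]=2
(0, 5): arr[0]=12 > arr[5]=7
(2, 3): arr[2]=13 > arr[3]=5
(2, 4): arr[2]=13 > arr[4]=2
(2, 5): arr[2]=13 > arr[5]=7
(3, 4): arr[3]=5 > arr[4]=2

Total inversions: 8

The array has 8 inversion(s): (0,1), (0,3), (0,4), (0,5), (2,3), (2,4), (2,5), (3,4). Each pair (i,j) satisfies i < j and arr[i] > arr[j].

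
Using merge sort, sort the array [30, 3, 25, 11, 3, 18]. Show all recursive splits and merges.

Merge sort trace:

Split: [30, 3, 25, 11, 3, 18] -> [30, 3, 25] and [11, 3, 18]
  Split: [30, 3, 25] -> [30] and [3, 25]
    Split: [3, 25] -> [3] and [25]
    Merge: [3] + [25] -> [3, 25]
  Merge: [30] + [3, 25] -> [3, 25, 30]
  Split: [11, 3, 18] -> [11] and [3, 18]
    Split: [3, 18] -> [3] and [18]
    Merge: [3] + [18] -> [3, 18]
  Merge: [11] + [3, 18] -> [3, 11, 18]
Merge: [3, 25, 30] + [3, 11, 18] -> [3, 3, 11, 18, 25, 30]

Final sorted array: [3, 3, 11, 18, 25, 30]

The merge sort proceeds by recursively splitting the array and merging sorted halves.
After all merges, the sorted array is [3, 3, 11, 18, 25, 30].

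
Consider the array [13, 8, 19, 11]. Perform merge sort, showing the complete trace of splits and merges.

Merge sort trace:

Split: [13, 8, 19, 11] -> [13, 8] and [19, 11]
  Split: [13, 8] -> [13] and [8]
  Merge: [13] + [8] -> [8, 13]
  Split: [19, 11] -> [19] and [11]
  Merge: [19] + [11] -> [11, 19]
Merge: [8, 13] + [11, 19] -> [8, 11, 13, 19]

Final sorted array: [8, 11, 13, 19]

The merge sort proceeds by recursively splitting the array and merging sorted halves.
After all merges, the sorted array is [8, 11, 13, 19].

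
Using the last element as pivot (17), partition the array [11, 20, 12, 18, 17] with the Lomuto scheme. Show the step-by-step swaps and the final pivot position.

Lomuto partition with pivot = 17:

Initial array: [11, 20, 12, 18, 17]

arr[0]=11 <= 17: swap with position 0, array becomes [11, 20, 12, 18, 17]
arr[1]=20 > 17: no swap
arr[2]=12 <= 17: swap with position 1, array becomes [11, 12, 20, 18, 17]
arr[3]=18 > 17: no swap

Place pivot at position 2: [11, 12, 17, 18, 20]
Pivot position: 2

After partitioning with pivot 17, the array becomes [11, 12, 17, 18, 20]. The pivot is placed at index 2. All elements to the left of the pivot are <= 17, and all elements to the right are > 17.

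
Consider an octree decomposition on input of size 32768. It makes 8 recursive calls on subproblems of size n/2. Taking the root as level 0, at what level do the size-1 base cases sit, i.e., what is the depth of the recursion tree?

For divide and conquer with division factor 2:

Problem sizes at each level:
Level 0: 32768
Level 1: 16384
Level 2: 8192
Level 3: 4096
Level 4: 2048
Level 5: 1024
Level 6: 512
Level 7: 256
Level 8: 128
Level 9: 64
Level 10: 32
Level 11: 16
Level 12: 8
Level 13: 4
Level 14: 2
Level 15: 1

The root is level 0 and the size-1 base case is level 15 (the tree spans levels 0 through 15, i.e. 16 levels counting the root), so the depth is the number of divisions: log_2(32768) = 15

The recursion tree depth is log_2(32768) = 15. At each level, the problem size is divided by 2, so it takes 15 divisions to reduce to a base case of size 1. The algorithm makes 8 recursive calls at each level.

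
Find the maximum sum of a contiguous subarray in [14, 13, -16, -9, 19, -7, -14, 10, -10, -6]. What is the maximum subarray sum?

Using Kadane's algorithm on [14, 13, -16, -9, 19, -7, -14, 10, -10, -6]:

Scanning through the array:
Position 1 (value 13): max_ending_here = 27, max_so_far = 27
Position 2 (value -16): max_ending_here = 11, max_so_far = 27
Position 3 (value -9): max_ending_here = 2, max_so_far = 27
Position 4 (value 19): max_ending_here = 21, max_so_far = 27
Position 5 (value -7): max_ending_here = 14, max_so_far = 27
Position 6 (value -14): max_ending_here = 0, max_so_far = 27
Position 7 (value 10): max_ending_here = 10, max_so_far = 27
Position 8 (value -10): max_ending_here = 0, max_so_far = 27
Position 9 (value -6): max_ending_here = -6, max_so_far = 27

Maximum subarray: [14, 13]
Maximum sum: 27

The maximum subarray is [14, 13] with sum 27. This subarray runs from index 0 to index 1.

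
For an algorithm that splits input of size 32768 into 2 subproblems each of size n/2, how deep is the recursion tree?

For divide and conquer with division factor 2:

Problem sizes at each level:
Level 0: 32768
Level 1: 16384
Level 2: 8192
Level 3: 4096
Level 4: 2048
Level 5: 1024
Level 6: 512
Level 7: 256
Level 8: 128
Level 9: 64
Level 10: 32
Level 11: 16
Level 12: 8
Level 13: 4
Level 14: 2
Level 15: 1

The root is level 0 and the size-1 base case is level 15 (the tree spans levels 0 through 15, i.e. 16 levels counting the root), so the depth is the number of divisions: log_2(32768) = 15

The recursion tree depth is log_2(32768) = 15. At each level, the problem size is divided by 2, so it takes 15 divisions to reduce to a base case of size 1. The algorithm makes 2 recursive calls at each level.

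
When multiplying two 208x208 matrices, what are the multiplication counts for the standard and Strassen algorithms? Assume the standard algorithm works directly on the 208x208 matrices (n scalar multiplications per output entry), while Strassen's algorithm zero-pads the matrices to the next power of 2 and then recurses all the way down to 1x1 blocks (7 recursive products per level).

Matrix multiplication for 208x208 matrices:

Strassen's algorithm requires power-of-2 dimensions. Pad 208x208 to 256x256 (next power of 2).

Standard algorithm: 208^3 = 8998912 multiplications
Strassen's algorithm: 7^(log2(256)) = 7^8 = 5764801 multiplications
Savings: 8998912 - 5764801 = 3234111 multiplications

Standard: 8998912 multiplications (208^3). Strassen: 5764801 multiplications (7^8, after padding to 256x256). Strassen reduces 8 recursive multiplications to 7 at each level.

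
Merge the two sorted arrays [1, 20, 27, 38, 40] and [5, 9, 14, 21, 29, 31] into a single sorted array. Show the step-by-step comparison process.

Merging process:

Compare 1 vs 5: take 1 from left. Merged: [1]
Compare 20 vs 5: take 5 from right. Merged: [1, 5]
Compare 20 vs 9: take 9 from right. Merged: [1, 5, 9]
Compare 20 vs 14: take 14 from right. Merged: [1, 5, 9, 14]
Compare 20 vs 21: take 20 from left. Merged: [1, 5, 9, 14, 20]
Compare 27 vs 21: take 21 from right. Merged: [1, 5, 9, 14, 20, 21]
Compare 27 vs 29: take 27 from left. Merged: [1, 5, 9, 14, 20, 21, 27]
Compare 38 vs 29: take 29 from right. Merged: [1, 5, 9, 14, 20, 21, 27, 29]
Compare 38 vs 31: take 31 from right. Merged: [1, 5, 9, 14, 20, 21, 27, 29, 31]
Append remaining from left: [38, 40]. Merged: [1, 5, 9, 14, 20, 21, 27, 29, 31, 38, 40]

Final merged array: [1, 5, 9, 14, 20, 21, 27, 29, 31, 38, 40]
Total comparisons: 9

The merged array is [1, 5, 9, 14, 20, 21, 27, 29, 31, 38, 40], requiring 9 comparisons. The merge step runs in O(n) time where n is the total number of elements.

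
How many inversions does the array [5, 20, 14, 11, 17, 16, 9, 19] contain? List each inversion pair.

Finding inversions in [5, 20, 14, 11, 17, 16, 9, 19]:

(1, 2): arr[1]=20 > arr[2]=14
(1, 3): arr[1]=20 > arr[3]=11
(1, 4): arr[1]=20 > arr[4]=17
(1, 5): arr[1]=20 > arr[5]=16
(1, 6): arr[1]=20 > arr[6]=9
(1, 7): arr[1]=20 > arr[7]=19
(2, 3): arr[2]=14 > arr[3]=11
(2, 6): arr[2]=14 > arr[6]=9
(3, 6): arr[3]=11 > arr[6]=9
(4, 5): arr[4]=17 > arr[5]=16
(4, 6): arr[4]=17 > arr[6]=9
(5, 6): arr[5]=16 > arr[6]=9

Total inversions: 12

The array has 12 inversion(s): (1,2), (1,3), (1,4), (1,5), (1,6), (1,7), (2,3), (2,6), (3,6), (4,5), (4,6), (5,6). Each pair (i,j) satisfies i < j and arr[i] > arr[j].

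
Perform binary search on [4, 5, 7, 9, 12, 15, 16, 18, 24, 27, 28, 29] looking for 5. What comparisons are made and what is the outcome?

Binary search for 5 in [4, 5, 7, 9, 12, 15, 16, 18, 24, 27, 28, 29]:

lo=0, hi=11, mid=5, arr[mid]=15 -> 15 > 5, search left half
lo=0, hi=4, mid=2, arr[mid]=7 -> 7 > 5, search left half
lo=0, hi=1, mid=0, arr[mid]=4 -> 4 < 5, search right half
lo=1, hi=1, mid=1, arr[mid]=5 -> Found target at index 1!

Binary search finds 5 at index 1 after 4 comparisons. The search repeatedly halves the search space by comparing with the middle element.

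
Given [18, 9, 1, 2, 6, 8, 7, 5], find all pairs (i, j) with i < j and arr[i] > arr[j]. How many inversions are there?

Finding inversions in [18, 9, 1, 2, 6, 8, 7, 5]:

(0, 1): arr[0]=18 > arr[1]=9
(0, 2): arr[0]=18 > arr[2]=1
(0, 3): arr[0]=18 > arr[3]=2
(0, 4): arr[0]=18 > arr[4]=6
(0, 5): arr[0]=18 > arr[5]=8
(0, 6): arr[0]=18 > arr[6]=7
(0, 7): arr[0]=18 > arr[7]=5
(1, 2): arr[1]=9 > arr[2]=1
(1, 3): arr[1]=9 > arr[3]=2
(1, 4): arr[1]=9 > arr[4]=6
(1, 5): arr[1]=9 > arr[5]=8
(1, 6): arr[1]=9 > arr[6]=7
(1, 7): arr[1]=9 > arr[7]=5
(4, 7): arr[4]=6 > arr[7]=5
(5, 6): arr[5]=8 > arr[6]=7
(5, 7): arr[5]=8 > arr[7]=5
(6, 7): arr[6]=7 > arr[7]=5

Total inversions: 17

The array has 17 inversion(s): (0,1), (0,2), (0,3), (0,4), (0,5), (0,6), (0,7), (1,2), (1,3), (1,4), (1,5), (1,6), (1,7), (4,7), (5,6), (5,7), (6,7). Each pair (i,j) satisfies i < j and arr[i] > arr[j].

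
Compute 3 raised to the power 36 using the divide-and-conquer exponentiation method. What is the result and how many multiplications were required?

Computing 3^36 by squaring (build up from 3^1; each line after the first costs one multiplication):

3^1 = 3
3^2 = (3^1)^2 = 3^2 = 9
3^4 = (3^2)^2 = 9^2 = 81
3^8 = (3^4)^2 = 81^2 = 6561
3^9 = 3 * 3^8 = 3 * 6561 = 19683
3^18 = (3^9)^2 = 19683^2 = 387420489
3^36 = (3^18)^2 = 387420489^2 = 150094635296999121

Result: 150094635296999121
Multiplications needed: 6 (6 lines after 3^1)

3^36 = 150094635296999121. Using exponentiation by squaring, this requires 6 multiplications. The key idea: if the exponent is even, square the half-power; if odd, multiply by the base once.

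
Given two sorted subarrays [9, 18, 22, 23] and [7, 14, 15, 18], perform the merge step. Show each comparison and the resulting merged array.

Merging process:

Compare 9 vs 7: take 7 from right. Merged: [7]
Compare 9 vs 14: take 9 from left. Merged: [7, 9]
Compare 18 vs 14: take 14 from right. Merged: [7, 9, 14]
Compare 18 vs 15: take 15 from right. Merged: [7, 9, 14, 15]
Compare 18 vs 18: take 18 from left. Merged: [7, 9, 14, 15, 18]
Compare 22 vs 18: take 18 from right. Merged: [7, 9, 14, 15, 18, 18]
Append remaining from left: [22, 23]. Merged: [7, 9, 14, 15, 18, 18, 22, 23]

Final merged array: [7, 9, 14, 15, 18, 18, 22, 23]
Total comparisons: 6

The merged array is [7, 9, 14, 15, 18, 18, 22, 23], requiring 6 comparisons. The merge step runs in O(n) time where n is the total number of elements.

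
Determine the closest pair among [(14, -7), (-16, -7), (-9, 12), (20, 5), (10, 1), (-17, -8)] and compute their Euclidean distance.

Computing all pairwise distances among 6 points:

d((14, -7), (-16, -7)) = 30.0
d((14, -7), (-9, 12)) = 29.8329
d((14, -7), (20, 5)) = 13.4164
d((14, -7), (10, 1)) = 8.9443
d((14, -7), (-17, -8)) = 31.0161
d((-16, -7), (-9, 12)) = 20.2485
d((-16, -7), (20, 5)) = 37.9473
d((-16, -7), (10, 1)) = 27.2029
d((-16, -7), (-17, -8)) = 1.4142 <-- minimum
d((-9, 12), (20, 5)) = 29.8329
d((-9, 12), (10, 1)) = 21.9545
d((-9, 12), (-17, -8)) = 21.5407
d((20, 5), (10, 1)) = 10.7703
d((20, 5), (-17, -8)) = 39.2173
d((10, 1), (-17, -8)) = 28.4605

Closest pair: (-16, -7) and (-17, -8) with distance 1.4142

The closest pair is (-16, -7) and (-17, -8) with Euclidean distance 1.4142. For 6 points, brute-force pairwise comparison is shown above. For large n, the divide-and-conquer algorithm (sort by x, recurse on halves, check the dividing strip) achieves O(n log n).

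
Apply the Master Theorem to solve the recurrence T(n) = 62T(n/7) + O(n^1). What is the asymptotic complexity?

Master Theorem for T(n) = 62T(n/7) + O(n^1):

a = 62, b = 7, c = 1
log_b(a) = log_7(62) = 2.1209

Case 1: c = 1 < log_7(62) = 2.1209
T(n) = O(n^(log_7 62))

For T(n) = 62T(n/7) + O(n^1): log_7(62) = 2.1209. This is Case 1 of the Master Theorem (c < log_b(a), work dominated by leaves), giving O(n^(log_7 62)).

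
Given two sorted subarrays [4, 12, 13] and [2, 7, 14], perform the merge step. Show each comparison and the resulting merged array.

Merging process:

Compare 4 vs 2: take 2 from right. Merged: [2]
Compare 4 vs 7: take 4 from left. Merged: [2, 4]
Compare 12 vs 7: take 7 from right. Merged: [2, 4, 7]
Compare 12 vs 14: take 12 from left. Merged: [2, 4, 7, 12]
Compare 13 vs 14: take 13 from left. Merged: [2, 4, 7, 12, 13]
Append remaining from right: [14]. Merged: [2, 4, 7, 12, 13, 14]

Final merged array: [2, 4, 7, 12, 13, 14]
Total comparisons: 5

The merged array is [2, 4, 7, 12, 13, 14], requiring 5 comparisons. The merge step runs in O(n) time where n is the total number of elements.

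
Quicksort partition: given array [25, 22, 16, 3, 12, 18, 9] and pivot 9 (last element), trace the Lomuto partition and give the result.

Lomuto partition with pivot = 9:

Initial array: [25, 22, 16, 3, 12, 18, 9]

arr[0]=25 > 9: no swap
arr[1]=22 > 9: no swap
arr[2]=16 > 9: no swap
arr[3]=3 <= 9: swap with position 0, array becomes [3, 22, 16, 25, 12, 18, 9]
arr[4]=12 > 9: no swap
arr[5]=18 > 9: no swap

Place pivot at position 1: [3, 9, 16, 25, 12, 18, 22]
Pivot position: 1

After partitioning with pivot 9, the array becomes [3, 9, 16, 25, 12, 18, 22]. The pivot is placed at index 1. All elements to the left of the pivot are <= 9, and all elements to the right are > 9.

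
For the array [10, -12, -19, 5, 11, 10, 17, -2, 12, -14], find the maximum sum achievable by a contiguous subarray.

Using Kadane's algorithm on [10, -12, -19, 5, 11, 10, 17, -2, 12, -14]:

Scanning through the array:
Position 1 (value -12): max_ending_here = -2, max_so_far = 10
Position 2 (value -19): max_ending_here = -19, max_so_far = 10
Position 3 (value 5): max_ending_here = 5, max_so_far = 10
Position 4 (value 11): max_ending_here = 16, max_so_far = 16
Position 5 (value 10): max_ending_here = 26, max_so_far = 26
Position 6 (value 17): max_ending_here = 43, max_so_far = 43
Position 7 (value -2): max_ending_here = 41, max_so_far = 43
Position 8 (value 12): max_ending_here = 53, max_so_far = 53
Position 9 (value -14): max_ending_here = 39, max_so_far = 53

Maximum subarray: [5, 11, 10, 17, -2, 12]
Maximum sum: 53

The maximum subarray is [5, 11, 10, 17, -2, 12] with sum 53. This subarray runs from index 3 to index 8.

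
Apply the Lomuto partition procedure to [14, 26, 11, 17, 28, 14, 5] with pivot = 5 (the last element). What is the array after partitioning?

Lomuto partition with pivot = 5:

Initial array: [14, 26, 11, 17, 28, 14, 5]

arr[0]=14 > 5: no swap
arr[1]=26 > 5: no swap
arr[2]=11 > 5: no swap
arr[3]=17 > 5: no swap
arr[4]=28 > 5: no swap
arr[5]=14 > 5: no swap

Place pivot at position 0: [5, 26, 11, 17, 28, 14, 14]
Pivot position: 0

After partitioning with pivot 5, the array becomes [5, 26, 11, 17, 28, 14, 14]. The pivot is placed at index 0. All elements to the left of the pivot are <= 5, and all elements to the right are > 5.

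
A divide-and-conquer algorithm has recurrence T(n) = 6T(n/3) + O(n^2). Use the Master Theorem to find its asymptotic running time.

Master Theorem for T(n) = 6T(n/3) + O(n^2):

a = 6, b = 3, c = 2
log_b(a) = log_3(6) = 1.6309

Case 3: c = 2 > log_3(6) = 1.6309
T(n) = O(n^2) = O(n^2)

For T(n) = 6T(n/3) + O(n^2): log_3(6) = 1.6309. This is Case 3 of the Master Theorem (c > log_b(a), work dominated by root), giving O(n^2).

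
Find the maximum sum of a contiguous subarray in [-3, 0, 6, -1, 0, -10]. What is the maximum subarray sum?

Using Kadane's algorithm on [-3, 0, 6, -1, 0, -10]:

Scanning through the array:
Position 1 (value 0): max_ending_here = 0, max_so_far = 0
Position 2 (value 6): max_ending_here = 6, max_so_far = 6
Position 3 (value -1): max_ending_here = 5, max_so_far = 6
Position 4 (value 0): max_ending_here = 5, max_so_far = 6
Position 5 (value -10): max_ending_here = -5, max_so_far = 6

Maximum subarray: [0, 6]
Maximum sum: 6

The maximum subarray is [0, 6] with sum 6. This subarray runs from index 1 to index 2.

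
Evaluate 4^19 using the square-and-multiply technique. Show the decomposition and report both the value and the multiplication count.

Computing 4^19 by squaring (build up from 4^1; each line after the first costs one multiplication):

4^1 = 4
4^2 = (4^1)^2 = 4^2 = 16
4^4 = (4^2)^2 = 16^2 = 256
4^8 = (4^4)^2 = 256^2 = 65536
4^9 = 4 * 4^8 = 4 * 65536 = 262144
4^18 = (4^9)^2 = 262144^2 = 68719476736
4^19 = 4 * 4^18 = 4 * 68719476736 = 274877906944

Result: 274877906944
Multiplications needed: 6 (6 lines after 4^1)

4^19 = 274877906944. Using exponentiation by squaring, this requires 6 multiplications. The key idea: if the exponent is even, square the half-power; if odd, multiply by the base once.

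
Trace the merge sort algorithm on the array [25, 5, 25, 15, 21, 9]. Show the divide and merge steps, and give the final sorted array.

Merge sort trace:

Split: [25, 5, 25, 15, 21, 9] -> [25, 5, 25] and [15, 21, 9]
  Split: [25, 5, 25] -> [25] and [5, 25]
    Split: [5, 25] -> [5] and [25]
    Merge: [5] + [25] -> [5, 25]
  Merge: [25] + [5, 25] -> [5, 25, 25]
  Split: [15, 21, 9] -> [15] and [21, 9]
    Split: [21, 9] -> [21] and [9]
    Merge: [21] + [9] -> [9, 21]
  Merge: [15] + [9, 21] -> [9, 15, 21]
Merge: [5, 25, 25] + [9, 15, 21] -> [5, 9, 15, 21, 25, 25]

Final sorted array: [5, 9, 15, 21, 25, 25]

The merge sort proceeds by recursively splitting the array and merging sorted halves.
After all merges, the sorted array is [5, 9, 15, 21, 25, 25].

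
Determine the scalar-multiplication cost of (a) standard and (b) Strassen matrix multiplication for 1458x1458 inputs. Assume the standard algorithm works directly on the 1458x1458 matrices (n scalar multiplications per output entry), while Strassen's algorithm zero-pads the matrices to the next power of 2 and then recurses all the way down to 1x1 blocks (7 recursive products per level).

Matrix multiplication for 1458x1458 matrices:

Strassen's algorithm requires power-of-2 dimensions. Pad 1458x1458 to 2048x2048 (next power of 2).

Standard algorithm: 1458^3 = 3099363912 multiplications
Strassen's algorithm: 7^(log2(2048)) = 7^11 = 1977326743 multiplications
Savings: 3099363912 - 1977326743 = 1122037169 multiplications

Standard: 3099363912 multiplications (1458^3). Strassen: 1977326743 multiplications (7^11, after padding to 2048x2048). Strassen reduces 8 recursive multiplications to 7 at each level.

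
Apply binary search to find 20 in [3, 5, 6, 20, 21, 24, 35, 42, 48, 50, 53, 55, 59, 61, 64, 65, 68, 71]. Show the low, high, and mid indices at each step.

Binary search for 20 in [3, 5, 6, 20, 21, 24, 35, 42, 48, 50, 53, 55, 59, 61, 64, 65, 68, 71]:

lo=0, hi=17, mid=8, arr[mid]=48 -> 48 > 20, search left half
lo=0, hi=7, mid=3, arr[mid]=20 -> Found target at index 3!

Binary search finds 20 at index 3 after 2 comparisons. The search repeatedly halves the search space by comparing with the middle element.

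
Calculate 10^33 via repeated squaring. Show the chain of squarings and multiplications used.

Computing 10^33 by squaring (build up from 10^1; each line after the first costs one multiplication):

10^1 = 10
10^2 = (10^1)^2 = 10^2 = 100
10^4 = (10^2)^2 = 100^2 = 10000
10^8 = (10^4)^2 = 10000^2 = 100000000
10^16 = (10^8)^2 = 100000000^2 = 10000000000000000
10^32 = (10^16)^2 = 10000000000000000^2 = 100000000000000000000000000000000
10^33 = 10 * 10^32 = 10 * 100000000000000000000000000000000 = 1000000000000000000000000000000000

Result: 1000000000000000000000000000000000
Multiplications needed: 6 (6 lines after 10^1)

10^33 = 1000000000000000000000000000000000. Using exponentiation by squaring, this requires 6 multiplications. The key idea: if the exponent is even, square the half-power; if odd, multiply by the base once.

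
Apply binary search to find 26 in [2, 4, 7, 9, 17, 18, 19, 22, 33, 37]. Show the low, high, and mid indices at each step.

Binary search for 26 in [2, 4, 7, 9, 17, 18, 19, 22, 33, 37]:

lo=0, hi=9, mid=4, arr[mid]=17 -> 17 < 26, search right half
lo=5, hi=9, mid=7, arr[mid]=22 -> 22 < 26, search right half
lo=8, hi=9, mid=8, arr[mid]=33 -> 33 > 26, search left half
lo=8 > hi=7, target 26 not found

Binary search determines that 26 is not in the array after 3 comparisons. The search space was exhausted without finding the target.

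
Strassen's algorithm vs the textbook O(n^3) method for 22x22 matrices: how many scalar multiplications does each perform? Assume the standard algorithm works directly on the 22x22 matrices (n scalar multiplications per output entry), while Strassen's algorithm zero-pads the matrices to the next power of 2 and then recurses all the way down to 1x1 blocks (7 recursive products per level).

Matrix multiplication for 22x22 matrices:

Strassen's algorithm requires power-of-2 dimensions. Pad 22x22 to 32x32 (next power of 2).

Standard algorithm: 22^3 = 10648 multiplications
Strassen's algorithm: 7^(log2(32)) = 7^5 = 16807 multiplications
Difference: 10648 - 16807 = -6159 (Strassen uses MORE here due to padding overhead — for small or just-over-power-of-2 n, padding can outweigh the per-level savings)

Standard: 10648 multiplications (22^3). Strassen: 16807 multiplications (7^5, after padding to 32x32). Strassen reduces 8 recursive multiplications to 7 at each level.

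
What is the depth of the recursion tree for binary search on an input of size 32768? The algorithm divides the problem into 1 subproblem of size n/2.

For divide and conquer with division factor 2:

Problem sizes at each level:
Level 0: 32768
Level 1: 16384
Level 2: 8192
Level 3: 4096
Level 4: 2048
Level 5: 1024
Level 6: 512
Level 7: 256
Level 8: 128
Level 9: 64
Level 10: 32
Level 11: 16
Level 12: 8
Level 13: 4
Level 14: 2
Level 15: 1

The root is level 0 and the size-1 base case is level 15 (the tree spans levels 0 through 15, i.e. 16 levels counting the root), so the depth is the number of divisions: log_2(32768) = 15

The recursion tree depth is log_2(32768) = 15. At each level, the problem size is divided by 2, so it takes 15 divisions to reduce to a base case of size 1. The algorithm makes 1 recursive call at each level.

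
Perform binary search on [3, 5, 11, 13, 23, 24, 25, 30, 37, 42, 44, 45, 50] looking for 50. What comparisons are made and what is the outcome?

Binary search for 50 in [3, 5, 11, 13, 23, 24, 25, 30, 37, 42, 44, 45, 50]:

lo=0, hi=12, mid=6, arr[mid]=25 -> 25 < 50, search right half
lo=7, hi=12, mid=9, arr[mid]=42 -> 42 < 50, search right half
lo=10, hi=12, mid=11, arr[mid]=45 -> 45 < 50, search right half
lo=12, hi=12, mid=12, arr[mid]=50 -> Found target at index 12!

Binary search finds 50 at index 12 after 4 comparisons. The search repeatedly halves the search space by comparing with the middle element.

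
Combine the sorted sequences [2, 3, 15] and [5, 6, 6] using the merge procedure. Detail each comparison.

Merging process:

Compare 2 vs 5: take 2 from left. Merged: [2]
Compare 3 vs 5: take 3 from left. Merged: [2, 3]
Compare 15 vs 5: take 5 from right. Merged: [2, 3, 5]
Compare 15 vs 6: take 6 from right. Merged: [2, 3, 5, 6]
Compare 15 vs 6: take 6 from right. Merged: [2, 3, 5, 6, 6]
Append remaining from left: [15]. Merged: [2, 3, 5, 6, 6, 15]

Final merged array: [2, 3, 5, 6, 6, 15]
Total comparisons: 5

The merged array is [2, 3, 5, 6, 6, 15], requiring 5 comparisons. The merge step runs in O(n) time where n is the total number of elements.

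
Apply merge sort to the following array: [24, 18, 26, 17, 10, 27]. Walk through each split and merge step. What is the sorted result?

Merge sort trace:

Split: [24, 18, 26, 17, 10, 27] -> [24, 18, 26] and [17, 10, 27]
  Split: [24, 18, 26] -> [24] and [18, 26]
    Split: [18, 26] -> [18] and [26]
    Merge: [18] + [26] -> [18, 26]
  Merge: [24] + [18, 26] -> [18, 24, 26]
  Split: [17, 10, 27] -> [17] and [10, 27]
    Split: [10, 27] -> [10] and [27]
    Merge: [10] + [27] -> [10, 27]
  Merge: [17] + [10, 27] -> [10, 17, 27]
Merge: [18, 24, 26] + [10, 17, 27] -> [10, 17, 18, 24, 26, 27]

Final sorted array: [10, 17, 18, 24, 26, 27]

The merge sort proceeds by recursively splitting the array and merging sorted halves.
After all merges, the sorted array is [10, 17, 18, 24, 26, 27].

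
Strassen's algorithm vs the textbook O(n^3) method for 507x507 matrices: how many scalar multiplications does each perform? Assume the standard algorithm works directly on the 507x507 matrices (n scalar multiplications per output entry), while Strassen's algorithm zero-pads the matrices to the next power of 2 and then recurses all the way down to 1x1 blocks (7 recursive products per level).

Matrix multiplication for 507x507 matrices:

Strassen's algorithm requires power-of-2 dimensions. Pad 507x507 to 512x512 (next power of 2).

Standard algorithm: 507^3 = 130323843 multiplications
Strassen's algorithm: 7^(log2(512)) = 7^9 = 40353607 multiplications
Savings: 130323843 - 40353607 = 89970236 multiplications

Standard: 130323843 multiplications (507^3). Strassen: 40353607 multiplications (7^9, after padding to 512x512). Strassen reduces 8 recursive multiplications to 7 at each level.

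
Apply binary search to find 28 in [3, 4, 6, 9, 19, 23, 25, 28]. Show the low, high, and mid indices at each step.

Binary search for 28 in [3, 4, 6, 9, 19, 23, 25, 28]:

lo=0, hi=7, mid=3, arr[mid]=9 -> 9 < 28, search right half
lo=4, hi=7, mid=5, arr[mid]=23 -> 23 < 28, search right half
lo=6, hi=7, mid=6, arr[mid]=25 -> 25 < 28, search right half
lo=7, hi=7, mid=7, arr[mid]=28 -> Found target at index 7!

Binary search finds 28 at index 7 after 4 comparisons. The search repeatedly halves the search space by comparing with the middle element.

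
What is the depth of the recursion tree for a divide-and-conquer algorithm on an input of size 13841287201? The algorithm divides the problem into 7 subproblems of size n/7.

For divide and conquer with division factor 7:

Problem sizes at each level:
Level 0: 13841287201
Level 1: 1977326743
Level 2: 282475249
Level 3: 40353607
Level 4: 5764801
Level 5: 823543
Level 6: 117649
Level 7: 16807
Level 8: 2401
Level 9: 343
Level 10: 49
Level 11: 7
Level 12: 1

The root is level 0 and the size-1 base case is level 12 (the tree spans levels 0 through 12, i.e. 13 levels counting the root), so the depth is the number of divisions: log_7(13841287201) = 12

The recursion tree depth is log_7(13841287201) = 12. At each level, the problem size is divided by 7, so it takes 12 divisions to reduce to a base case of size 1. The algorithm makes 7 recursive calls at each level.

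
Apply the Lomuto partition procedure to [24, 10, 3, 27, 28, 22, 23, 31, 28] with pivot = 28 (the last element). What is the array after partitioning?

Lomuto partition with pivot = 28:

Initial array: [24, 10, 3, 27, 28, 22, 23, 31, 28]

arr[0]=24 <= 28: swap with position 0, array becomes [24, 10, 3, 27, 28, 22, 23, 31, 28]
arr[1]=10 <= 28: swap with position 1, array becomes [24, 10, 3, 27, 28, 22, 23, 31, 28]
arr[2]=3 <= 28: swap with position 2, array becomes [24, 10, 3, 27, 28, 22, 23, 31, 28]
arr[3]=27 <= 28: swap with position 3, array becomes [24, 10, 3, 27, 28, 22, 23, 31, 28]
arr[4]=28 <= 28: swap with position 4, array becomes [24, 10, 3, 27, 28, 22, 23, 31, 28]
arr[5]=22 <= 28: swap with position 5, array becomes [24, 10, 3, 27, 28, 22, 23, 31, 28]
arr[6]=23 <= 28: swap with position 6, array becomes [24, 10, 3, 27, 28, 22, 23, 31, 28]
arr[7]=31 > 28: no swap

Place pivot at position 7: [24, 10, 3, 27, 28, 22, 23, 28, 31]
Pivot position: 7

After partitioning with pivot 28, the array becomes [24, 10, 3, 27, 28, 22, 23, 28, 31]. The pivot is placed at index 7. All elements to the left of the pivot are <= 28, and all elements to the right are > 28.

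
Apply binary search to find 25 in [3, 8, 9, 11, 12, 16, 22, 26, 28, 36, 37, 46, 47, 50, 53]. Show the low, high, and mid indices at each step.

Binary search for 25 in [3, 8, 9, 11, 12, 16, 22, 26, 28, 36, 37, 46, 47, 50, 53]:

lo=0, hi=14, mid=7, arr[mid]=26 -> 26 > 25, search left half
lo=0, hi=6, mid=3, arr[mid]=11 -> 11 < 25, search right half
lo=4, hi=6, mid=5, arr[mid]=16 -> 16 < 25, search right half
lo=6, hi=6, mid=6, arr[mid]=22 -> 22 < 25, search right half
lo=7 > hi=6, target 25 not found

Binary search determines that 25 is not in the array after 4 comparisons. The search space was exhausted without finding the target.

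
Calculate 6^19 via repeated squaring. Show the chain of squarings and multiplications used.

Computing 6^19 by squaring (build up from 6^1; each line after the first costs one multiplication):

6^1 = 6
6^2 = (6^1)^2 = 6^2 = 36
6^4 = (6^2)^2 = 36^2 = 1296
6^8 = (6^4)^2 = 1296^2 = 1679616
6^9 = 6 * 6^8 = 6 * 1679616 = 10077696
6^18 = (6^9)^2 = 10077696^2 = 101559956668416
6^19 = 6 * 6^18 = 6 * 101559956668416 = 609359740010496

Result: 609359740010496
Multiplications needed: 6 (6 lines after 6^1)

6^19 = 609359740010496. Using exponentiation by squaring, this requires 6 multiplications. The key idea: if the exponent is even, square the half-power; if odd, multiply by the base once.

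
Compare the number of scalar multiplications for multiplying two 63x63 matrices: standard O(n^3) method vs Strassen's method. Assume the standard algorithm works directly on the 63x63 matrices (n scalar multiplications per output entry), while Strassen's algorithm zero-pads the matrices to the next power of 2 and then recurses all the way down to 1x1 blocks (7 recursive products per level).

Matrix multiplication for 63x63 matrices:

Strassen's algorithm requires power-of-2 dimensions. Pad 63x63 to 64x64 (next power of 2).

Standard algorithm: 63^3 = 250047 multiplications
Strassen's algorithm: 7^(log2(64)) = 7^6 = 117649 multiplications
Savings: 250047 - 117649 = 132398 multiplications

Standard: 250047 multiplications (63^3). Strassen: 117649 multiplications (7^6, after padding to 64x64). Strassen reduces 8 recursive multiplications to 7 at each level.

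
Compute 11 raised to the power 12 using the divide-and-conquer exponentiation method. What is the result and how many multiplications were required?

Computing 11^12 by squaring (build up from 11^1; each line after the first costs one multiplication):

11^1 = 11
11^2 = (11^1)^2 = 11^2 = 121
11^3 = 11 * 11^2 = 11 * 121 = 1331
11^6 = (11^3)^2 = 1331^2 = 1771561
11^12 = (11^6)^2 = 1771561^2 = 3138428376721

Result: 3138428376721
Multiplications needed: 4 (4 lines after 11^1)

11^12 = 3138428376721. Using exponentiation by squaring, this requires 4 multiplications. The key idea: if the exponent is even, square the half-power; if odd, multiply by the base once.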